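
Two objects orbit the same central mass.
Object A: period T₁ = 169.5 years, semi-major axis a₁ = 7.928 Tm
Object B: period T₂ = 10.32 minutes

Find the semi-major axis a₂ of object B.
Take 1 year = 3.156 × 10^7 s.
T₁ = 169.5 years = 5.34942 × 10^9 s
T₂ = 10.32 minutes = 619.2 s
a₁ = 7.928 Tm = 7.928 × 10^12 m
Kepler's third law: (T₂/T₁)² = (a₂/a₁)³  ⇒  a₂ = a₁ (T₂/T₁)^(2/3)
T₂/T₁ = 1.15751 × 10^-7
(T₂/T₁)^(2/3) = 2.37511 × 10^-5
a₂ = 7.928 × 10^12 m × 2.37511 × 10^-5 = 1.88298 × 10^8 m ≈ 188.3 Mm

Final answer: a₂ = 188.3 Mm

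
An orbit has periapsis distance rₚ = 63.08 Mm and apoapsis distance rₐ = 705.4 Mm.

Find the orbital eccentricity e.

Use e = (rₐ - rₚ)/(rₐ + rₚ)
rₚ = 63.08 Mm = 6.308 × 10^7 m
rₐ = 705.4 Mm = 7.054 × 10^8 m
rₐ − rₚ = 6.4232 × 10^8 m
rₐ + rₚ = 7.6848 × 10^8 m
e = (rₐ − rₚ)/(rₐ + rₚ) = 0.835832

Final answer: e = 0.8358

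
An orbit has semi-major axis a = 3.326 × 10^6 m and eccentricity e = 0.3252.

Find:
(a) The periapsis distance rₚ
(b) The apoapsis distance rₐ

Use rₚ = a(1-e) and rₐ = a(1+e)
a = 3.326 × 10^6 m
e = 0.3252:  1 − e = 0.6748,  1 + e = 1.3252
(a) rₚ = a(1 − e) = 3.326 × 10^6 m × 0.6748 = 2.24438 × 10^6 m ≈ 2.244 × 10^6 m
(b) rₐ = a(1 + e) = 3.326 × 10^6 m × 1.3252 = 4.40762 × 10^6 m ≈ 4.408 × 10^6 m

Final answer:
(a) rₚ = 2.244 × 10^6 m
(b) rₐ = 4.408 × 10^6 m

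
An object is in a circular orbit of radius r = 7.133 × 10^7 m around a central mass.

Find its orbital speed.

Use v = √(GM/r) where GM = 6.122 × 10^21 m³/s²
r = 7.133 × 10^7 m
GM = 6.122 × 10^21 m³/s²
GM/r = (6.122 × 10^21) / (7.133 × 10^7) = 8.58264 × 10^13 m²/s²
v = √(GM/r) = 9.26426 × 10^6 m/s ≈ 9264 km/s

Final answer: 9264 km/s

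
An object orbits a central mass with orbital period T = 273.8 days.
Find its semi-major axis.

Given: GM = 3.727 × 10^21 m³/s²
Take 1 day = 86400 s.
T = 273.8 days = 2.36563 × 10^7 s
GM = 3.727 × 10^21 m³/s²
Kepler's third law: a³ = GM T² / (4π²)
T² = 5.59621 × 10^14 s²
a³ = (3.727 × 10^21) × (5.59621 × 10^14) / (4π²) = 5.28316 × 10^34 m³
a = (a³)^(1/3) = 3.7523 × 10^11 m ≈ 375.2 Gm

Final answer: 375.2 Gm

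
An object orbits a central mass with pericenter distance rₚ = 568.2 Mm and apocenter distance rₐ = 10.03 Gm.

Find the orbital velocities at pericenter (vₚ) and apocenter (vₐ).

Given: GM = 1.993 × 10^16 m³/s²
rₚ = 568.2 Mm = 5.682 × 10^8 m
rₐ = 10.03 Gm = 1.003 × 10^10 m
GM = 1.993 × 10^16 m³/s²
a = (rₚ + rₐ)/2 = 5.2991 × 10^9 m
Vis-viva: v² = GM (2/r − 1/a)
vₚ² = 1.993 × 10^16 × (3.51989 × 10^-9 − 1.88711 × 10^-10) = 6.63903 × 10^7 m²/s²
vₚ = 8148.03 m/s ≈ 8.148 km/s
vₐ² = 1.993 × 10^16 × (1.99402 × 10^-10 − 1.88711 × 10^-10) = 213062 m²/s²
vₐ = 461.586 m/s ≈ 461.6 m/s

Final answer: vₚ = 8.148 km/s, vₐ = 461.6 m/s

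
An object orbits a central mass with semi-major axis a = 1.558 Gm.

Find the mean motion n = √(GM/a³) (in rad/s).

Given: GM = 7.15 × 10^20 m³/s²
a = 1.558 Gm = 1.558 × 10^9 m
GM = 7.15 × 10^20 m³/s²
a³ = 3.78183 × 10^27 m³
GM/a³ = (7.15 × 10^20) / (3.78183 × 10^27) = 1.89062 × 10^-7 s⁻²
n = √(GM/a³) = 0.000434812 rad/s ≈ 0.0004348 rad/s

Final answer: n = 0.0004348 rad/s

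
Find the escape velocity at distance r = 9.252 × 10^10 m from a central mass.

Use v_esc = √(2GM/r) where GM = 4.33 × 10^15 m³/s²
r = 9.252 × 10^10 m
GM = 4.33 × 10^15 m³/s²
2GM/r = 2 × (4.33 × 10^15) / (9.252 × 10^10) = 93601.4 m²/s²
v_esc = √(2GM/r) = 305.943 m/s ≈ 305.9 m/s

Final answer: 305.9 m/s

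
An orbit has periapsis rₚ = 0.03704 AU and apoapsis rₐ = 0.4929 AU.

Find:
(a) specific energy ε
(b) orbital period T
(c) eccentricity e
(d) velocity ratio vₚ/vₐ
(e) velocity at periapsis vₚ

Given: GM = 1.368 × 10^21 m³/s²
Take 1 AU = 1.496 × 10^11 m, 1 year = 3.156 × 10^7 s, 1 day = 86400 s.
rₚ = 0.03704 AU = 5.54118 × 10^9 m
rₐ = 0.4929 AU = 7.37378 × 10^10 m
GM = 1.368 × 10^21 m³/s²
a = (rₚ + rₐ)/2 = 3.96395 × 10^10 m
e = (rₐ − rₚ)/(rₐ + rₚ) = (6.81967 × 10^10) / (7.9279 × 10^10) = 0.860211
(a) 2a = 7.9279 × 10^10 m;  ε = −GM/(2a) = -1.72555 × 10^10 J/kg ≈ -17.26 GJ/kg
(b) a³ = 6.22852 × 10^31 m³;  T = 2π √(a³/GM) = 2π × 213378 s = 1.34069 × 10^6 s ≈ 15.52 days
(c) e = 0.860211 ≈ 0.8602
(d) vₚ/vₐ = rₐ/rₚ (angular momentum) = (7.37378 × 10^10) / (5.54118 × 10^9) = 13.3072 ≈ 13.31
(e) vₚ² = GM (2/rₚ − 1/a) = 1.368 × 10^21 × (3.60934 × 10^-10 − 2.52274 × 10^-11) = 4.59246 × 10^11 m²/s²;  vₚ = 677677 m/s ≈ 143 AU/year

Final answer:
(a) specific energy ε = -17.26 GJ/kg
(b) orbital period T = 15.52 days
(c) eccentricity e = 0.8602
(d) velocity ratio vₚ/vₐ = 13.31
(e) velocity at periapsis vₚ = 143 AU/year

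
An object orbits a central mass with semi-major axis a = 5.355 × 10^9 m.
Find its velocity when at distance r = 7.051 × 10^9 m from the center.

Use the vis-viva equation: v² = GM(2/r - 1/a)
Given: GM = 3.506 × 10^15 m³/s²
a = 5.355 × 10^9 m
r = 7.051 × 10^9 m
GM = 3.506 × 10^15 m³/s²
2/r − 1/a = 2.83648 × 10^-10 − 1.86741 × 10^-10 = 9.69063 × 10^-11 m⁻¹
v² = GM (2/r − 1/a) = 339754 m²/s²
v = 582.884 m/s ≈ 582.9 m/s

Final answer: 582.9 m/s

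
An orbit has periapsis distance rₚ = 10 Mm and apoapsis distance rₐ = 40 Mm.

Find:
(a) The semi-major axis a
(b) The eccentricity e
rₚ = 10 Mm = 1 × 10^7 m
rₐ = 40 Mm = 4 × 10^7 m
(a) a = (rₚ + rₐ)/2 = 2.5 × 10^7 m ≈ 25 Mm
(b) e = (rₐ − rₚ)/(rₐ + rₚ) = (3 × 10^7) / (5 × 10^7) = 0.6

Final answer:
(a) a = 25 Mm
(b) e = 0.6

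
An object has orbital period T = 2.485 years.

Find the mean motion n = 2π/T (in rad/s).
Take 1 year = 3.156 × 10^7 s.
T = 2.485 years = 7.84266 × 10^7 s
n = 2π / (7.84266 × 10^7 s) = 8.01155 × 10^-8 rad/s ≈ 8.012 × 10^-8 rad/s

Final answer: n = 8.012 × 10^-8 rad/s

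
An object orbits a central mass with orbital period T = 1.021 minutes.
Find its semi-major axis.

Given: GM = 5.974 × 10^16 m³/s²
T = 1.021 minutes = 61.26 s
GM = 5.974 × 10^16 m³/s²
Kepler's third law: a³ = GM T² / (4π²)
T² = 3752.79 s²
a³ = (5.974 × 10^16) × 3752.79 / (4π²) = 5.67884 × 10^18 m³
a = (a³)^(1/3) = 1.7841 × 10^6 m ≈ 1.784 × 10^6 m

Final answer: 1.784 × 10^6 m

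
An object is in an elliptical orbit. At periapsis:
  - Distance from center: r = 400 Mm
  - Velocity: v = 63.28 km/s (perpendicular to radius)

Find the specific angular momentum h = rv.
r = 400 Mm = 4 × 10^8 m
v = 63.28 km/s = 63280 m/s
h = rv = 4 × 10^8 × 63280 = 2.5312 × 10^13 m²/s ≈ 2.531 × 10^13 m²/s

Final answer: h = 2.531 × 10^13 m²/s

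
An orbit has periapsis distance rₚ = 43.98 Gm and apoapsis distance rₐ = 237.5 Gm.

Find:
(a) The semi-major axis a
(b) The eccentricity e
rₚ = 43.98 Gm = 4.398 × 10^10 m
rₐ = 237.5 Gm = 2.375 × 10^11 m
(a) a = (rₚ + rₐ)/2 = 1.4074 × 10^11 m ≈ 140.7 Gm
(b) e = (rₐ − rₚ)/(rₐ + rₚ) = (1.9352 × 10^11) / (2.8148 × 10^11) = 0.687509

Final answer:
(a) a = 140.7 Gm
(b) e = 0.6875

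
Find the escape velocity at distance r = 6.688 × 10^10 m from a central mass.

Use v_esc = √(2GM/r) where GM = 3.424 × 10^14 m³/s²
r = 6.688 × 10^10 m
GM = 3.424 × 10^14 m³/s²
2GM/r = 2 × (3.424 × 10^14) / (6.688 × 10^10) = 10239.2 m²/s²
v_esc = √(2GM/r) = 101.189 m/s ≈ 101.2 m/s

Final answer: 101.2 m/s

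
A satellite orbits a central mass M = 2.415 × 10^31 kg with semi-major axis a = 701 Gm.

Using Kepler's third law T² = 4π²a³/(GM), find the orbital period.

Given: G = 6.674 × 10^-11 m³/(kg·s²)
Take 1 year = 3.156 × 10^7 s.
M = 2.415 × 10^31 kg
GM = G × M = 6.674 × 10^-11 × 2.415 × 10^31 = 1.61177 × 10^21 m³/s²
a = 701 Gm = 7.01 × 10^11 m
a³ = 3.44472 × 10^35 m³
T = 2π √(a³/GM) = 2π √((3.44472 × 10^35) / (1.61177 × 10^21)) = 2π × 1.46193 × 10^7 s
T = 9.18555 × 10^7 s ≈ 2.911 years

Final answer: 2.911 years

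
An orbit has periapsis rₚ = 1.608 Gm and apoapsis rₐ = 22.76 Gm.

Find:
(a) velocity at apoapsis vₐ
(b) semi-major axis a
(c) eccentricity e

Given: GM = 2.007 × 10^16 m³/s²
rₚ = 1.608 Gm = 1.608 × 10^9 m
rₐ = 22.76 Gm = 2.276 × 10^10 m
GM = 2.007 × 10^16 m³/s²
a = (rₚ + rₐ)/2 = 1.2184 × 10^10 m
e = (rₐ − rₚ)/(rₐ + rₚ) = (2.1152 × 10^10) / (2.4368 × 10^10) = 0.868024
(a) vₐ² = GM (2/rₐ − 1/a) = 2.007 × 10^16 × (8.78735 × 10^-11 − 8.20749 × 10^-11) = 116378 m²/s²;  vₐ = 341.142 m/s ≈ 341.1 m/s
(b) a = 1.2184 × 10^10 m ≈ 12.18 Gm
(c) e = 0.868024 ≈ 0.868

Final answer:
(a) velocity at apoapsis vₐ = 341.1 m/s
(b) semi-major axis a = 12.18 Gm
(c) eccentricity e = 0.868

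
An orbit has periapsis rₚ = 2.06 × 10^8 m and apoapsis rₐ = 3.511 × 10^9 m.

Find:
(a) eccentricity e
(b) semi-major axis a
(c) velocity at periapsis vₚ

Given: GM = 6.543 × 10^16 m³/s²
rₚ = 2.06 × 10^8 m
rₐ = 3.511 × 10^9 m
GM = 6.543 × 10^16 m³/s²
a = (rₚ + rₐ)/2 = 1.8585 × 10^9 m
e = (rₐ − rₚ)/(rₐ + rₚ) = (3.305 × 10^9) / (3.717 × 10^9) = 0.889158
(a) e = 0.889158 ≈ 0.8892
(b) a = 1.8585 × 10^9 m ≈ 1.859 × 10^9 m
(c) vₚ² = GM (2/rₚ − 1/a) = 6.543 × 10^16 × (9.70874 × 10^-9 − 5.38068 × 10^-10) = 6.00037 × 10^8 m²/s²;  vₚ = 24495.7 m/s ≈ 24.5 km/s

Final answer:
(a) eccentricity e = 0.8892
(b) semi-major axis a = 1.859 × 10^9 m
(c) velocity at periapsis vₚ = 24.5 km/s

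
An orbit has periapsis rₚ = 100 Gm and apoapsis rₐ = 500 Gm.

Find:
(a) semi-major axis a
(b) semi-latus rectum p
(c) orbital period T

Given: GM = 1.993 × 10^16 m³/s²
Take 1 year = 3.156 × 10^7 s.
rₚ = 100 Gm = 1 × 10^11 m
rₐ = 500 Gm = 5 × 10^11 m
GM = 1.993 × 10^16 m³/s²
a = (rₚ + rₐ)/2 = 3 × 10^11 m
e = (rₐ − rₚ)/(rₐ + rₚ) = (4 × 10^11) / (6 × 10^11) = 0.666667
(a) a = 3 × 10^11 m ≈ 300 Gm
(b) 1 − e² = 0.555556;  p = a(1 − e²) = 3 × 10^11 × 0.555556 = 1.66667 × 10^11 m ≈ 166.7 Gm
(c) a³ = 2.7 × 10^34 m³;  T = 2π √(a³/GM) = 2π × 1.16393 × 10^9 s = 7.31321 × 10^9 s ≈ 231.7 years

Final answer:
(a) semi-major axis a = 300 Gm
(b) semi-latus rectum p = 166.7 Gm
(c) orbital period T = 231.7 years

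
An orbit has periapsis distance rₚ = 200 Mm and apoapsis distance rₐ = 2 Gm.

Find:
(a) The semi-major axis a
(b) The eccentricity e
rₚ = 200 Mm = 2 × 10^8 m
rₐ = 2 Gm = 2 × 10^9 m
(a) a = (rₚ + rₐ)/2 = 1.1 × 10^9 m ≈ 1.1 Gm
(b) e = (rₐ − rₚ)/(rₐ + rₚ) = (1.8 × 10^9) / (2.2 × 10^9) = 0.818182

Final answer:
(a) a = 1.1 Gm
(b) e = 0.8182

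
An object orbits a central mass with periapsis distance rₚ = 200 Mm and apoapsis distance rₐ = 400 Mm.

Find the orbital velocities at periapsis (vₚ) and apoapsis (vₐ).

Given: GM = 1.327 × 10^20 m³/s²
rₚ = 200 Mm = 2 × 10^8 m
rₐ = 400 Mm = 4 × 10^8 m
GM = 1.327 × 10^20 m³/s²
a = (rₚ + rₐ)/2 = 3 × 10^8 m
Vis-viva: v² = GM (2/r − 1/a)
vₚ² = 1.327 × 10^20 × (1 × 10^-8 − 3.33333 × 10^-9) = 8.84667 × 10^11 m²/s²
vₚ = 940567 m/s ≈ 940.6 km/s
vₐ² = 1.327 × 10^20 × (5 × 10^-9 − 3.33333 × 10^-9) = 2.21167 × 10^11 m²/s²
vₐ = 470284 m/s ≈ 470.3 km/s

Final answer: vₚ = 940.6 km/s, vₐ = 470.3 km/s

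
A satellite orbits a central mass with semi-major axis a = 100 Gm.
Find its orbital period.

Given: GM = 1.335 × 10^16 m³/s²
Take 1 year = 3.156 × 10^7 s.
a = 100 Gm = 1 × 10^11 m
GM = 1.335 × 10^16 m³/s²
a³ = 1 × 10^33 m³
T = 2π √(a³/GM) = 2π √((1 × 10^33) / (1.335 × 10^16)) = 2π × 2.7369 × 10^8 s
T = 1.71965 × 10^9 s ≈ 54.49 years

Final answer: 54.49 years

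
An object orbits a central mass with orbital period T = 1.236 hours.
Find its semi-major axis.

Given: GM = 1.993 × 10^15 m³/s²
T = 1.236 hours = 4449.6 s
GM = 1.993 × 10^15 m³/s²
Kepler's third law: a³ = GM T² / (4π²)
T² = 1.97989 × 10^7 s²
a³ = (1.993 × 10^15) × (1.97989 × 10^7) / (4π²) = 9.99515 × 10^20 m³
a = (a³)^(1/3) = 9.99838 × 10^6 m ≈ 9.998 Mm

Final answer: 9.998 Mm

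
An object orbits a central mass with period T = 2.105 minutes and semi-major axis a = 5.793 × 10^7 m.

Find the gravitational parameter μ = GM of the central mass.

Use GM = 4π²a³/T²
T = 2.105 minutes = 126.3 s
a = 5.793 × 10^7 m
a³ = 1.94406 × 10^23 m³
T² = 15951.7 s²
GM = 4π² × (1.94406 × 10^23) / 15951.7 = 4.81131 × 10^20 m³/s²
GM ≈ 4.811 × 10^20 m³/s²

Final answer: GM = 4.811 × 10^20 m³/s²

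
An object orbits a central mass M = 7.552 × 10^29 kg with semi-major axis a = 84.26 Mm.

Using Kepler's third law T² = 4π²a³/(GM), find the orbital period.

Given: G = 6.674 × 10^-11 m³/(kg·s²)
M = 7.552 × 10^29 kg
GM = G × M = 6.674 × 10^-11 × 7.552 × 10^29 = 5.0402 × 10^19 m³/s²
a = 84.26 Mm = 8.426 × 10^7 m
a³ = 5.98225 × 10^23 m³
T = 2π √(a³/GM) = 2π √((5.98225 × 10^23) / (5.0402 × 10^19)) = 2π × 108.945 s
T = 684.523 s ≈ 11.41 minutes

Final answer: 11.41 minutes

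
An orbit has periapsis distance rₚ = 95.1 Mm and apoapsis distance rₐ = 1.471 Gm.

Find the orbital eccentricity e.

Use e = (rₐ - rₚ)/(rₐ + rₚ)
rₚ = 95.1 Mm = 9.51 × 10^7 m
rₐ = 1.471 Gm = 1.471 × 10^9 m
rₐ − rₚ = 1.3759 × 10^9 m
rₐ + rₚ = 1.5661 × 10^9 m
e = (rₐ − rₚ)/(rₐ + rₚ) = 0.878552

Final answer: e = 0.8786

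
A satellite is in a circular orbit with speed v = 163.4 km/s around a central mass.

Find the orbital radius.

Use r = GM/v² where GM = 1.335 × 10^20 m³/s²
v = 163.4 km/s = 163400 m/s
GM = 1.335 × 10^20 m³/s²
v² = 2.66996 × 10^10 m²/s²
r = GM/v² = (1.335 × 10^20) / (2.66996 × 10^10) = 5.00008 × 10^9 m ≈ 5 Gm

Final answer: 5 Gm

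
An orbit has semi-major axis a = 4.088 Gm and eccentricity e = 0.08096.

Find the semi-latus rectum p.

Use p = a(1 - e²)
a = 4.088 Gm = 4.088 × 10^9 m
e = 0.08096,  e² = 0.00655452,  1 − e² = 0.993445
p = a(1 − e²) = 4.088 × 10^9 m × 0.993445 = 4.06121 × 10^9 m ≈ 4.061 Gm

Final answer: p = 4.061 Gm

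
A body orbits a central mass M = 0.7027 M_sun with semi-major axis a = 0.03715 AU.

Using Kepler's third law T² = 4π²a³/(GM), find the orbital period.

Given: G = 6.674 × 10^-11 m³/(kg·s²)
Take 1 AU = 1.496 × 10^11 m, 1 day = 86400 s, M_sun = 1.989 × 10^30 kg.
M = 0.7027 M_sun = 1.39767 × 10^30 kg
GM = G × M = 6.674 × 10^-11 × 1.39767 × 10^30 = 9.32805 × 10^19 m³/s²
a = 0.03715 AU = 5.55764 × 10^9 m
a³ = 1.71661 × 10^29 m³
T = 2π √(a³/GM) = 2π √((1.71661 × 10^29) / (9.32805 × 10^19)) = 2π × 42898.3 s
T = 269538 s ≈ 3.12 days

Final answer: 3.12 days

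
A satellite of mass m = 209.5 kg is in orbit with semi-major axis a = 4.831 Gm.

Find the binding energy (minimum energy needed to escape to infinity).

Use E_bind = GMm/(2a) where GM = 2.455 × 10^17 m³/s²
a = 4.831 Gm = 4.831 × 10^9 m
GM = 2.455 × 10^17 m³/s²
m = 209.5 kg
GMm = 2.455 × 10^17 × 209.5 = 5.14322 × 10^19 m³·kg/s²
2a = 9.662 × 10^9 m
E_bind = GMm/(2a) = 5.32315 × 10^9 J ≈ 5.323 GJ

Final answer: 5.323 GJ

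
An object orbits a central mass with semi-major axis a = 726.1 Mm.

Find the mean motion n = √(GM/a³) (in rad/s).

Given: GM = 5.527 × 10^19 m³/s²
a = 726.1 Mm = 7.261 × 10^8 m
GM = 5.527 × 10^19 m³/s²
a³ = 3.82815 × 10^26 m³
GM/a³ = (5.527 × 10^19) / (3.82815 × 10^26) = 1.44378 × 10^-7 s⁻²
n = √(GM/a³) = 0.000379971 rad/s ≈ 0.00038 rad/s

Final answer: n = 0.00038 rad/s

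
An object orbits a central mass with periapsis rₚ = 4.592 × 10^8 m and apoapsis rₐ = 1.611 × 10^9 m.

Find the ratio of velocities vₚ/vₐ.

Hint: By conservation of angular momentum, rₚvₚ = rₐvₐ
rₚ = 4.592 × 10^8 m
rₐ = 1.611 × 10^9 m
rₚvₚ = rₐvₐ  ⇒  vₚ/vₐ = rₐ/rₚ
vₚ/vₐ = (1.611 × 10^9) / (4.592 × 10^8) = 3.50828

Final answer: vₚ/vₐ = 3.508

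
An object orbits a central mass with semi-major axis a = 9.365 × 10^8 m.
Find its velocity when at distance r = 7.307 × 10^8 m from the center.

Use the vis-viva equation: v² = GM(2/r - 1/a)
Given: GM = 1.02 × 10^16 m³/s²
a = 9.365 × 10^8 m
r = 7.307 × 10^8 m
GM = 1.02 × 10^16 m³/s²
2/r − 1/a = 2.7371 × 10^-9 − 1.06781 × 10^-9 = 1.6693 × 10^-9 m⁻¹
v² = GM (2/r − 1/a) = 1.70268 × 10^7 m²/s²
v = 4126.36 m/s ≈ 4.126 km/s

Final answer: 4.126 km/s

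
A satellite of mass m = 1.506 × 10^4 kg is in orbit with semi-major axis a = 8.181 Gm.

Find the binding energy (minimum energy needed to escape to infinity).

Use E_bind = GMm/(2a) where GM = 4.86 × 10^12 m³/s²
a = 8.181 Gm = 8.181 × 10^9 m
GM = 4.86 × 10^12 m³/s²
m = 1.506 × 10^4 kg
GMm = 4.86 × 10^12 × 15060 = 7.31916 × 10^16 m³·kg/s²
2a = 1.6362 × 10^10 m
E_bind = GMm/(2a) = 4.47327 × 10^6 J ≈ 4.473 MJ

Final answer: 4.473 MJ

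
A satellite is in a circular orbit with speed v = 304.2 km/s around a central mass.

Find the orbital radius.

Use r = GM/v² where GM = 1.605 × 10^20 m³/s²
v = 304.2 km/s = 304200 m/s
GM = 1.605 × 10^20 m³/s²
v² = 9.25376 × 10^10 m²/s²
r = GM/v² = (1.605 × 10^20) / (9.25376 × 10^10) = 1.73443 × 10^9 m ≈ 1.734 × 10^9 m

Final answer: 1.734 × 10^9 m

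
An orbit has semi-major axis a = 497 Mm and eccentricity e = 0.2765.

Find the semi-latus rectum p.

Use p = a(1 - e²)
a = 497 Mm = 4.97 × 10^8 m
e = 0.2765,  e² = 0.0764523,  1 − e² = 0.923548
p = a(1 − e²) = 4.97 × 10^8 m × 0.923548 = 4.59003 × 10^8 m ≈ 459 Mm

Final answer: p = 459 Mm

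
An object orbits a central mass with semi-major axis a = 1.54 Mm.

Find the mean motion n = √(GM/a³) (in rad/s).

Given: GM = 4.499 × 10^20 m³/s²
a = 1.54 Mm = 1.54 × 10^6 m
GM = 4.499 × 10^20 m³/s²
a³ = 3.65226 × 10^18 m³
GM/a³ = (4.499 × 10^20) / (3.65226 × 10^18) = 123.184 s⁻²
n = √(GM/a³) = 11.0988 rad/s ≈ 11.1 rad/s

Final answer: n = 11.1 rad/s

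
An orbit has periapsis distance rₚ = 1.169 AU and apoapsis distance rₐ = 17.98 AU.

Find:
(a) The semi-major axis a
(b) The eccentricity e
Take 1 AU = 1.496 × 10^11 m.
rₚ = 1.169 AU = 1.74882 × 10^11 m
rₐ = 17.98 AU = 2.68981 × 10^12 m
(a) a = (rₚ + rₐ)/2 = 1.43235 × 10^12 m ≈ 9.575 AU
(b) e = (rₐ − rₚ)/(rₐ + rₚ) = (2.51493 × 10^12) / (2.86469 × 10^12) = 0.877905

Final answer:
(a) a = 9.575 AU
(b) e = 0.8779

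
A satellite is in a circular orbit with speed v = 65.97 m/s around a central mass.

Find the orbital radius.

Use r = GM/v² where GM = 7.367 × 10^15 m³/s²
v = 65.97 m/s
GM = 7.367 × 10^15 m³/s²
v² = 4352.04 m²/s²
r = GM/v² = (7.367 × 10^15) / 4352.04 = 1.69277 × 10^12 m ≈ 1.693 Tm

Final answer: 1.693 Tm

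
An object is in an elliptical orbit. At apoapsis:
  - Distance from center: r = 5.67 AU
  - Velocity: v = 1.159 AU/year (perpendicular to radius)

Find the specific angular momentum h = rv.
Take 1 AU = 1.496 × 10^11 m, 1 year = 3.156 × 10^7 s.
r = 5.67 AU = 8.48232 × 10^11 m
v = 1.159 AU/year = 5493.87 m/s
h = rv = 8.48232 × 10^11 × 5493.87 = 4.66007 × 10^15 m²/s ≈ 4.66 × 10^15 m²/s

Final answer: h = 4.66 × 10^15 m²/s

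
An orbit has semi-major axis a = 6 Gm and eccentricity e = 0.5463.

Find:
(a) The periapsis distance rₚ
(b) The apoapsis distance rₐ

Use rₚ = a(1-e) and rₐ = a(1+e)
a = 6 Gm = 6 × 10^9 m
e = 0.5463:  1 − e = 0.4537,  1 + e = 1.5463
(a) rₚ = a(1 − e) = 6 × 10^9 m × 0.4537 = 2.7222 × 10^9 m ≈ 2.722 Gm
(b) rₐ = a(1 + e) = 6 × 10^9 m × 1.5463 = 9.2778 × 10^9 m ≈ 9.278 Gm

Final answer:
(a) rₚ = 2.722 Gm
(b) rₐ = 9.278 Gm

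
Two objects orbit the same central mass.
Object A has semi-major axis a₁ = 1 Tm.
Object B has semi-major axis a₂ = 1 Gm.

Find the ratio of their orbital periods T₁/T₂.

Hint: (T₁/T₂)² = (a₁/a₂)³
a₁ = 1 Tm = 1 × 10^12 m
a₂ = 1 Gm = 1 × 10^9 m
a₁/a₂ = 1000
T₁/T₂ = (a₁/a₂)^(3/2) = (1000)^1.5 = 31622.8

Final answer: T₁/T₂ = 3.162 × 10^4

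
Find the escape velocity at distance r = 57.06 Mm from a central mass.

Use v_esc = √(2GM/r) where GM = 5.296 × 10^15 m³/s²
r = 57.06 Mm = 5.706 × 10^7 m
GM = 5.296 × 10^15 m³/s²
2GM/r = 2 × (5.296 × 10^15) / (5.706 × 10^7) = 1.85629 × 10^8 m²/s²
v_esc = √(2GM/r) = 13624.6 m/s ≈ 13.62 km/s

Final answer: 13.62 km/s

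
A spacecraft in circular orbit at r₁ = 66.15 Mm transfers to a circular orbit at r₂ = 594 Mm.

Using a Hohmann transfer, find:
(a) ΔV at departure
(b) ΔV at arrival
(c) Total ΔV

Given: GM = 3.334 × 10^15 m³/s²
r₁ = 66.15 Mm = 6.615 × 10^7 m
r₂ = 594 Mm = 5.94 × 10^8 m
GM = 3.334 × 10^15 m³/s²
Transfer ellipse: a_t = (r₁ + r₂)/2 = 3.30075 × 10^8 m
Circular speed at r₁: v₁ = √(GM/r₁) = 7099.34 m/s
Transfer speed at r₁ (periapsis): v₁ₜ = √(GM(2/r₁ − 1/a_t)) = 9523.68 m/s
(a) ΔV₁ = v₁ₜ − v₁ = 2424.34 m/s ≈ 2.424 km/s
Circular speed at r₂: v₂ = √(GM/r₂) = 2369.13 m/s
Transfer speed at r₂ (apoapsis): v₂ₜ = √(GM(2/r₂ − 1/a_t)) = 1060.59 m/s
(b) ΔV₂ = v₂ − v₂ₜ = 1308.54 m/s ≈ 1.309 km/s
(c) ΔV_total = ΔV₁ + ΔV₂ = 3732.88 m/s ≈ 3.733 km/s

Final answer:
(a) ΔV₁ = 2.424 km/s
(b) ΔV₂ = 1.309 km/s
(c) ΔV_total = 3.733 km/s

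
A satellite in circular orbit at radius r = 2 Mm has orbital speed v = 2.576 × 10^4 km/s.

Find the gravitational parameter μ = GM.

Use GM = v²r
r = 2 Mm = 2 × 10^6 m
v = 2.576 × 10^4 km/s = 2.576 × 10^7 m/s
v² = 6.63578 × 10^14 m²/s²
GM = v²r = 6.63578 × 10^14 × 2 × 10^6 = 1.32716 × 10^21 m³/s²
GM ≈ 1.327 × 10^21 m³/s²

Final answer: GM = 1.327 × 10^21 m³/s²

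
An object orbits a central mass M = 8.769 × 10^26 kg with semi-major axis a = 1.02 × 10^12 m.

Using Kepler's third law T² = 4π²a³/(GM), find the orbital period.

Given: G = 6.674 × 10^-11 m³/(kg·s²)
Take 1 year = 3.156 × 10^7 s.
M = 8.769 × 10^26 kg
GM = G × M = 6.674 × 10^-11 × 8.769 × 10^26 = 5.85243 × 10^16 m³/s²
a = 1.02 × 10^12 m
a³ = 1.06121 × 10^36 m³
T = 2π √(a³/GM) = 2π √((1.06121 × 10^36) / (5.85243 × 10^16)) = 2π × 4.25826 × 10^9 s
T = 2.67554 × 10^10 s ≈ 847.8 years

Final answer: 847.8 years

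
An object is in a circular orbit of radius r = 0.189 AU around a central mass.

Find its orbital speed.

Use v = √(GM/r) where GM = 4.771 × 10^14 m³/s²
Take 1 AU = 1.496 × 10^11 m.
r = 0.189 AU = 2.82744 × 10^10 m
GM = 4.771 × 10^14 m³/s²
GM/r = (4.771 × 10^14) / (2.82744 × 10^10) = 16873.9 m²/s²
v = √(GM/r) = 129.9 m/s ≈ 129.9 m/s

Final answer: 129.9 m/s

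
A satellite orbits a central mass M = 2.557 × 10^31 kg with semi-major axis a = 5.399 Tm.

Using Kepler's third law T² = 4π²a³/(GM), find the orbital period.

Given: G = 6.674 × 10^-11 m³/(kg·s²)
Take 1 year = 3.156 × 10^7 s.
M = 2.557 × 10^31 kg
GM = G × M = 6.674 × 10^-11 × 2.557 × 10^31 = 1.70654 × 10^21 m³/s²
a = 5.399 Tm = 5.399 × 10^12 m
a³ = 1.57377 × 10^38 m³
T = 2π √(a³/GM) = 2π √((1.57377 × 10^38) / (1.70654 × 10^21)) = 2π × 3.03677 × 10^8 s
T = 1.90806 × 10^9 s ≈ 60.46 years

Final answer: 60.46 years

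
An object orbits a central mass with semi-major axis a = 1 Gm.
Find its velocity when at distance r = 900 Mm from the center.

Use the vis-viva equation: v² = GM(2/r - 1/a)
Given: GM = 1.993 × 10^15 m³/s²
a = 1 Gm = 1 × 10^9 m
r = 900 Mm = 9 × 10^8 m
GM = 1.993 × 10^15 m³/s²
2/r − 1/a = 2.22222 × 10^-9 − 1 × 10^-9 = 1.22222 × 10^-9 m⁻¹
v² = GM (2/r − 1/a) = 2.43589 × 10^6 m²/s²
v = 1560.73 m/s ≈ 1.561 km/s

Final answer: 1.561 km/s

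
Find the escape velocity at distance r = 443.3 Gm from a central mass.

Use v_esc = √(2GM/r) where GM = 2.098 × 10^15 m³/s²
r = 443.3 Gm = 4.433 × 10^11 m
GM = 2.098 × 10^15 m³/s²
2GM/r = 2 × (2.098 × 10^15) / (4.433 × 10^11) = 9465.37 m²/s²
v_esc = √(2GM/r) = 97.2902 m/s ≈ 97.29 m/s

Final answer: 97.29 m/s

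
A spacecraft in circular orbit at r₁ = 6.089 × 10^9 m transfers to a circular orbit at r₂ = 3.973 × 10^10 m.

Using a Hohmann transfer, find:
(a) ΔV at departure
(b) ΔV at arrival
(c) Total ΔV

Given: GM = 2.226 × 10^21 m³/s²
r₁ = 6.089 × 10^9 m
r₂ = 3.973 × 10^10 m
GM = 2.226 × 10^21 m³/s²
Transfer ellipse: a_t = (r₁ + r₂)/2 = 2.29095 × 10^10 m
Circular speed at r₁: v₁ = √(GM/r₁) = 604630 m/s
Transfer speed at r₁ (periapsis): v₁ₜ = √(GM(2/r₁ − 1/a_t)) = 796235 m/s
(a) ΔV₁ = v₁ₜ − v₁ = 191605 m/s ≈ 191.6 km/s
Circular speed at r₂: v₂ = √(GM/r₂) = 236703 m/s
Transfer speed at r₂ (apoapsis): v₂ₜ = √(GM(2/r₂ − 1/a_t)) = 122031 m/s
(b) ΔV₂ = v₂ − v₂ₜ = 114672 m/s ≈ 114.7 km/s
(c) ΔV_total = ΔV₁ + ΔV₂ = 306277 m/s ≈ 306.3 km/s

Final answer:
(a) ΔV₁ = 191.6 km/s
(b) ΔV₂ = 114.7 km/s
(c) ΔV_total = 306.3 km/s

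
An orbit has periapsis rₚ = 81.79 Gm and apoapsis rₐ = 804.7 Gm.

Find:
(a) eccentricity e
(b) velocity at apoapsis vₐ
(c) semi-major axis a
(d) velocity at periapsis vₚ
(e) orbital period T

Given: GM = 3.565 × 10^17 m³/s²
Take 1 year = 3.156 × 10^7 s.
rₚ = 81.79 Gm = 8.179 × 10^10 m
rₐ = 804.7 Gm = 8.047 × 10^11 m
GM = 3.565 × 10^17 m³/s²
a = (rₚ + rₐ)/2 = 4.43245 × 10^11 m
e = (rₐ − rₚ)/(rₐ + rₚ) = (7.2291 × 10^11) / (8.8649 × 10^11) = 0.815475
(a) e = 0.815475 ≈ 0.8155
(b) vₐ² = GM (2/rₐ − 1/a) = 3.565 × 10^17 × (2.4854 × 10^-12 − 2.25609 × 10^-12) = 81748.9 m²/s²;  vₐ = 285.918 m/s ≈ 285.9 m/s
(c) a = 4.43245 × 10^11 m ≈ 443.2 Gm
(d) vₚ² = GM (2/rₚ − 1/a) = 3.565 × 10^17 × (2.44529 × 10^-11 − 2.25609 × 10^-12) = 7.91315 × 10^6 m²/s²;  vₚ = 2813.03 m/s ≈ 2.813 km/s
(e) a³ = 8.70826 × 10^34 m³;  T = 2π √(a³/GM) = 2π × 4.94238 × 10^8 s = 3.10539 × 10^9 s ≈ 98.4 years

Final answer:
(a) eccentricity e = 0.8155
(b) velocity at apoapsis vₐ = 285.9 m/s
(c) semi-major axis a = 443.2 Gm
(d) velocity at periapsis vₚ = 2.813 km/s
(e) orbital period T = 98.4 years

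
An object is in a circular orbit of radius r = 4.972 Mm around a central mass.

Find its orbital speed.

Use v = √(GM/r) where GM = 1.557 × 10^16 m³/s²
r = 4.972 Mm = 4.972 × 10^6 m
GM = 1.557 × 10^16 m³/s²
GM/r = (1.557 × 10^16) / (4.972 × 10^6) = 3.13154 × 10^9 m²/s²
v = √(GM/r) = 55960.1 m/s ≈ 55.96 km/s

Final answer: 55.96 km/s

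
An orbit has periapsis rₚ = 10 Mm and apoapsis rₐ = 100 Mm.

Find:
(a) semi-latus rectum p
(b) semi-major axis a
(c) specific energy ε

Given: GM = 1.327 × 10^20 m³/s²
rₚ = 10 Mm = 1 × 10^7 m
rₐ = 100 Mm = 1 × 10^8 m
GM = 1.327 × 10^20 m³/s²
a = (rₚ + rₐ)/2 = 5.5 × 10^7 m
e = (rₐ − rₚ)/(rₐ + rₚ) = (9 × 10^7) / (1.1 × 10^8) = 0.818182
(a) 1 − e² = 0.330579;  p = a(1 − e²) = 5.5 × 10^7 × 0.330579 = 1.81818 × 10^7 m ≈ 18.18 Mm
(b) a = 5.5 × 10^7 m ≈ 55 Mm
(c) 2a = 1.1 × 10^8 m;  ε = −GM/(2a) = -1.20636 × 10^12 J/kg ≈ -1206 GJ/kg

Final answer:
(a) semi-latus rectum p = 18.18 Mm
(b) semi-major axis a = 55 Mm
(c) specific energy ε = -1206 GJ/kg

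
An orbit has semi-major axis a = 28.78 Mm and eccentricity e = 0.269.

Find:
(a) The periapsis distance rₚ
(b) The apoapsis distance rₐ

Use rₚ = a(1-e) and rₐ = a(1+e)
a = 28.78 Mm = 2.878 × 10^7 m
e = 0.269:  1 − e = 0.731,  1 + e = 1.269
(a) rₚ = a(1 − e) = 2.878 × 10^7 m × 0.731 = 2.10382 × 10^7 m ≈ 21.04 Mm
(b) rₐ = a(1 + e) = 2.878 × 10^7 m × 1.269 = 3.65218 × 10^7 m ≈ 36.52 Mm

Final answer:
(a) rₚ = 21.04 Mm
(b) rₐ = 36.52 Mm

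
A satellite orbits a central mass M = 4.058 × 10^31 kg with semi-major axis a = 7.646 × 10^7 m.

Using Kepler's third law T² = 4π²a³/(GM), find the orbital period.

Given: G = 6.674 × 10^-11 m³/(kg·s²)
M = 4.058 × 10^31 kg
GM = G × M = 6.674 × 10^-11 × 4.058 × 10^31 = 2.70831 × 10^21 m³/s²
a = 7.646 × 10^7 m
a³ = 4.46995 × 10^23 m³
T = 2π √(a³/GM) = 2π √((4.46995 × 10^23) / (2.70831 × 10^21)) = 2π × 12.847 s
T = 80.7202 s ≈ 1.345 minutes

Final answer: 1.345 minutes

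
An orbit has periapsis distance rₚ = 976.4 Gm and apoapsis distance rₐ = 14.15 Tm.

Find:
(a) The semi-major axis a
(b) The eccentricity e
rₚ = 976.4 Gm = 9.764 × 10^11 m
rₐ = 14.15 Tm = 1.415 × 10^13 m
(a) a = (rₚ + rₐ)/2 = 7.5632 × 10^12 m ≈ 7.563 Tm
(b) e = (rₐ − rₚ)/(rₐ + rₚ) = (1.31736 × 10^13) / (1.51264 × 10^13) = 0.870901

Final answer:
(a) a = 7.563 Tm
(b) e = 0.8709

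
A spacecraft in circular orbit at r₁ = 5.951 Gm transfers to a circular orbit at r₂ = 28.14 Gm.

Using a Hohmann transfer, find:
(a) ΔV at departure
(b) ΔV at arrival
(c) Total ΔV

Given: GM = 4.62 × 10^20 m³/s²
r₁ = 5.951 Gm = 5.951 × 10^9 m
r₂ = 28.14 Gm = 2.814 × 10^10 m
GM = 4.62 × 10^20 m³/s²
Transfer ellipse: a_t = (r₁ + r₂)/2 = 1.70455 × 10^10 m
Circular speed at r₁: v₁ = √(GM/r₁) = 278629 m/s
Transfer speed at r₁ (periapsis): v₁ₜ = √(GM(2/r₁ − 1/a_t)) = 358000 m/s
(a) ΔV₁ = v₁ₜ − v₁ = 79371.3 m/s ≈ 79.37 km/s
Circular speed at r₂: v₂ = √(GM/r₂) = 128132 m/s
Transfer speed at r₂ (apoapsis): v₂ₜ = √(GM(2/r₂ − 1/a_t)) = 75709.3 m/s
(b) ΔV₂ = v₂ − v₂ₜ = 52423.1 m/s ≈ 52.42 km/s
(c) ΔV_total = ΔV₁ + ΔV₂ = 131794 m/s ≈ 131.8 km/s

Final answer:
(a) ΔV₁ = 79.37 km/s
(b) ΔV₂ = 52.42 km/s
(c) ΔV_total = 131.8 km/s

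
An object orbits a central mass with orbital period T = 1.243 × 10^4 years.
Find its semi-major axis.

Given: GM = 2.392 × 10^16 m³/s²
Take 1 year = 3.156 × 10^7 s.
T = 1.243 × 10^4 years = 3.92291 × 10^11 s
GM = 2.392 × 10^16 m³/s²
Kepler's third law: a³ = GM T² / (4π²)
T² = 1.53892 × 10^23 s²
a³ = (2.392 × 10^16) × (1.53892 × 10^23) / (4π²) = 9.32433 × 10^37 m³
a = (a³)^(1/3) = 4.5346 × 10^12 m ≈ 4.535 Tm

Final answer: 4.535 Tm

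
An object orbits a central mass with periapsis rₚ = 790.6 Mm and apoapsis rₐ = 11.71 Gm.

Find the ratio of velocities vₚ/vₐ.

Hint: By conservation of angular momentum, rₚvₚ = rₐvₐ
rₚ = 790.6 Mm = 7.906 × 10^8 m
rₐ = 11.71 Gm = 1.171 × 10^10 m
rₚvₚ = rₐvₐ  ⇒  vₚ/vₐ = rₐ/rₚ
vₚ/vₐ = (1.171 × 10^10) / (7.906 × 10^8) = 14.8115

Final answer: vₚ/vₐ = 14.81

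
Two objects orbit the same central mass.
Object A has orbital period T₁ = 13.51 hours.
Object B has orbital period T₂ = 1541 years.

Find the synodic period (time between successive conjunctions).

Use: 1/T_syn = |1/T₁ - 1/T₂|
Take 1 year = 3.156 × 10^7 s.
T₁ = 13.51 hours = 48636 s
T₂ = 1541 years = 4.8634 × 10^10 s
1/T₁ = 2.05609 × 10^-5 s⁻¹
1/T₂ = 2.05618 × 10^-11 s⁻¹
|1/T₁ − 1/T₂| = 2.05609 × 10^-5 s⁻¹
T_syn = 1 / |1/T₁ − 1/T₂| = 48636 s ≈ 13.51 hours

Final answer: T_syn = 13.51 hours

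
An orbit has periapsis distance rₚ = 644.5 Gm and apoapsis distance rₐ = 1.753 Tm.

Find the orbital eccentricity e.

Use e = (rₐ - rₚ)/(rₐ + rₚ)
rₚ = 644.5 Gm = 6.445 × 10^11 m
rₐ = 1.753 Tm = 1.753 × 10^12 m
rₐ − rₚ = 1.1085 × 10^12 m
rₐ + rₚ = 2.3975 × 10^12 m
e = (rₐ − rₚ)/(rₐ + rₚ) = 0.462357

Final answer: e = 0.4624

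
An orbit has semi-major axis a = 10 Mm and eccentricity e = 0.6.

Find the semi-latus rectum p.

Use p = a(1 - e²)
a = 10 Mm = 1 × 10^7 m
e = 0.6,  e² = 0.36,  1 − e² = 0.64
p = a(1 − e²) = 1 × 10^7 m × 0.64 = 6.4 × 10^6 m ≈ 6.4 Mm

Final answer: p = 6.4 Mm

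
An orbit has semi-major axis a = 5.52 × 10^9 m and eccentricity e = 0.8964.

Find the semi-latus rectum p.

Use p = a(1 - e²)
a = 5.52 × 10^9 m
e = 0.8964,  e² = 0.803533,  1 − e² = 0.196467
p = a(1 − e²) = 5.52 × 10^9 m × 0.196467 = 1.0845 × 10^9 m ≈ 1.084 × 10^9 m

Final answer: p = 1.084 × 10^9 m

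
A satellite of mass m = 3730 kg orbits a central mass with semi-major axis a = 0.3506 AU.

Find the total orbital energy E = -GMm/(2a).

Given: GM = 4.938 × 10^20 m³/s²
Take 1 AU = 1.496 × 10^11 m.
a = 0.3506 AU = 5.24498 × 10^10 m
GM = 4.938 × 10^20 m³/s²
2a = 1.049 × 10^11 m
GMm = 4.938 × 10^20 × 3730 = 1.84187 × 10^24 m³·kg/s²
E = −GMm/(2a) = -1.75585 × 10^13 J ≈ -17.56 TJ

Final answer: -17.56 TJ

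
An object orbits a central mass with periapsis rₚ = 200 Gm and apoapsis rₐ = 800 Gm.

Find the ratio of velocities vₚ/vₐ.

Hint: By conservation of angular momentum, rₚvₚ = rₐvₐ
rₚ = 200 Gm = 2 × 10^11 m
rₐ = 800 Gm = 8 × 10^11 m
rₚvₚ = rₐvₐ  ⇒  vₚ/vₐ = rₐ/rₚ
vₚ/vₐ = (8 × 10^11) / (2 × 10^11) = 4

Final answer: vₚ/vₐ = 4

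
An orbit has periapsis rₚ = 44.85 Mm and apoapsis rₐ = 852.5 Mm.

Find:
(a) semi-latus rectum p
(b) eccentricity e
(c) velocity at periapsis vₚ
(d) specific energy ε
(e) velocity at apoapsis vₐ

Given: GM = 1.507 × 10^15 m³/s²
rₚ = 44.85 Mm = 4.485 × 10^7 m
rₐ = 852.5 Mm = 8.525 × 10^8 m
GM = 1.507 × 10^15 m³/s²
a = (rₚ + rₐ)/2 = 4.48675 × 10^8 m
e = (rₐ − rₚ)/(rₐ + rₚ) = (8.0765 × 10^8) / (8.9735 × 10^8) = 0.900039
(a) 1 − e² = 0.18993;  p = a(1 − e²) = 4.48675 × 10^8 × 0.18993 = 8.52167 × 10^7 m ≈ 85.22 Mm
(b) e = 0.900039 ≈ 0.9
(c) vₚ² = GM (2/rₚ − 1/a) = 1.507 × 10^15 × (4.45931 × 10^-8 − 2.22878 × 10^-9) = 6.3843 × 10^7 m²/s²;  vₚ = 7990.18 m/s ≈ 7.99 km/s
(d) 2a = 8.9735 × 10^8 m;  ε = −GM/(2a) = -1.67939 × 10^6 J/kg ≈ -1.679 MJ/kg
(e) vₐ² = GM (2/rₐ − 1/a) = 1.507 × 10^15 × (2.34604 × 10^-9 − 2.22878 × 10^-9) = 176705 m²/s²;  vₐ = 420.363 m/s ≈ 420.4 m/s

Final answer:
(a) semi-latus rectum p = 85.22 Mm
(b) eccentricity e = 0.9
(c) velocity at periapsis vₚ = 7.99 km/s
(d) specific energy ε = -1.679 MJ/kg
(e) velocity at apoapsis vₐ = 420.4 m/s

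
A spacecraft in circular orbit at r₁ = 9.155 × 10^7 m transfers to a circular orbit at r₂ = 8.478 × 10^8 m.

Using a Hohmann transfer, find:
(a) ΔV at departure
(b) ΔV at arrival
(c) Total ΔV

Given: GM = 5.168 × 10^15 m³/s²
r₁ = 9.155 × 10^7 m
r₂ = 8.478 × 10^8 m
GM = 5.168 × 10^15 m³/s²
Transfer ellipse: a_t = (r₁ + r₂)/2 = 4.69675 × 10^8 m
Circular speed at r₁: v₁ = √(GM/r₁) = 7513.32 m/s
Transfer speed at r₁ (periapsis): v₁ₜ = √(GM(2/r₁ − 1/a_t)) = 10094.4 m/s
(a) ΔV₁ = v₁ₜ − v₁ = 2581.07 m/s ≈ 2.581 km/s
Circular speed at r₂: v₂ = √(GM/r₂) = 2468.96 m/s
Transfer speed at r₂ (apoapsis): v₂ₜ = √(GM(2/r₂ − 1/a_t)) = 1090.05 m/s
(b) ΔV₂ = v₂ − v₂ₜ = 1378.92 m/s ≈ 1.379 km/s
(c) ΔV_total = ΔV₁ + ΔV₂ = 3959.98 m/s ≈ 3.96 km/s

Final answer:
(a) ΔV₁ = 2.581 km/s
(b) ΔV₂ = 1.379 km/s
(c) ΔV_total = 3.96 km/s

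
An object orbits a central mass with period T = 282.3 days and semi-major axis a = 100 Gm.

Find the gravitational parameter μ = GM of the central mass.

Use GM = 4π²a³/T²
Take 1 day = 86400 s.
T = 282.3 days = 2.43907 × 10^7 s
a = 100 Gm = 1 × 10^11 m
a³ = 1 × 10^33 m³
T² = 5.94907 × 10^14 s²
GM = 4π² × (1 × 10^33) / (5.94907 × 10^14) = 6.63606 × 10^19 m³/s²
GM ≈ 6.636 × 10^19 m³/s²

Final answer: GM = 6.636 × 10^19 m³/s²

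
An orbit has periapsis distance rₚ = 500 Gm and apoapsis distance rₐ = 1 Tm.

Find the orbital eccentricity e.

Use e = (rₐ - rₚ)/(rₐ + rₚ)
rₚ = 500 Gm = 5 × 10^11 m
rₐ = 1 Tm = 1 × 10^12 m
rₐ − rₚ = 5 × 10^11 m
rₐ + rₚ = 1.5 × 10^12 m
e = (rₐ − rₚ)/(rₐ + rₚ) = 0.333333

Final answer: e = 0.3333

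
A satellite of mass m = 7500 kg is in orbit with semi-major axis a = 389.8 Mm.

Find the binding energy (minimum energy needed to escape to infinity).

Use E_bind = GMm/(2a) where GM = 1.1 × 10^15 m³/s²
a = 389.8 Mm = 3.898 × 10^8 m
GM = 1.1 × 10^15 m³/s²
m = 7500 kg
GMm = 1.1 × 10^15 × 7500 = 8.25 × 10^18 m³·kg/s²
2a = 7.796 × 10^8 m
E_bind = GMm/(2a) = 1.05823 × 10^10 J ≈ 10.58 GJ

Final answer: 10.58 GJ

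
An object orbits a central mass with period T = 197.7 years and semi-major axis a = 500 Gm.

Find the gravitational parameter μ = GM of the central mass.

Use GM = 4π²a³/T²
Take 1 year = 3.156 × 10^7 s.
T = 197.7 years = 6.23941 × 10^9 s
a = 500 Gm = 5 × 10^11 m
a³ = 1.25 × 10^35 m³
T² = 3.89303 × 10^19 s²
GM = 4π² × (1.25 × 10^35) / (3.89303 × 10^19) = 1.2676 × 10^17 m³/s²
GM ≈ 1.268 × 10^17 m³/s²

Final answer: GM = 1.268 × 10^17 m³/s²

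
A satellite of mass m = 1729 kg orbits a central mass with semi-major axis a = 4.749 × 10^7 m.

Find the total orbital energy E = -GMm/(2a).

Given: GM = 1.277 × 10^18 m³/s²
a = 4.749 × 10^7 m
GM = 1.277 × 10^18 m³/s²
2a = 9.498 × 10^7 m
GMm = 1.277 × 10^18 × 1729 = 2.20793 × 10^21 m³·kg/s²
E = −GMm/(2a) = -2.32463 × 10^13 J ≈ -23.25 TJ

Final answer: -23.25 TJ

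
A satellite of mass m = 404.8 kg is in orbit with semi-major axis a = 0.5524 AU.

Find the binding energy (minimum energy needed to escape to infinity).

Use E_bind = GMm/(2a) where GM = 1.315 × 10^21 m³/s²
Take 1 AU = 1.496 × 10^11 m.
a = 0.5524 AU = 8.2639 × 10^10 m
GM = 1.315 × 10^21 m³/s²
m = 404.8 kg
GMm = 1.315 × 10^21 × 404.8 = 5.32312 × 10^23 m³·kg/s²
2a = 1.65278 × 10^11 m
E_bind = GMm/(2a) = 3.22071 × 10^12 J ≈ 3.221 TJ

Final answer: 3.221 TJ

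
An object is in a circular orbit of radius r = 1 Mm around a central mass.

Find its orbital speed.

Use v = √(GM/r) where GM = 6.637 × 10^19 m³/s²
r = 1 Mm = 1 × 10^6 m
GM = 6.637 × 10^19 m³/s²
GM/r = (6.637 × 10^19) / (1 × 10^6) = 6.637 × 10^13 m²/s²
v = √(GM/r) = 8.14678 × 10^6 m/s ≈ 8147 km/s

Final answer: 8147 km/s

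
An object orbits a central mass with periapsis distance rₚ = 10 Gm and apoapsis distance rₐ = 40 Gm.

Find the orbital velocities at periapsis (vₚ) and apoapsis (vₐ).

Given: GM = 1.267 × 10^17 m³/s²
rₚ = 10 Gm = 1 × 10^10 m
rₐ = 40 Gm = 4 × 10^10 m
GM = 1.267 × 10^17 m³/s²
a = (rₚ + rₐ)/2 = 2.5 × 10^10 m
Vis-viva: v² = GM (2/r − 1/a)
vₚ² = 1.267 × 10^17 × (2 × 10^-10 − 4 × 10^-11) = 2.0272 × 10^7 m²/s²
vₚ = 4502.44 m/s ≈ 4.502 km/s
vₐ² = 1.267 × 10^17 × (5 × 10^-11 − 4 × 10^-11) = 1.267 × 10^6 m²/s²
vₐ = 1125.61 m/s ≈ 1.126 km/s

Final answer: vₚ = 4.502 km/s, vₐ = 1.126 km/s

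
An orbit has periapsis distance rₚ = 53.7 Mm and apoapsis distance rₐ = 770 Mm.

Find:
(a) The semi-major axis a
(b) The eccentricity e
rₚ = 53.7 Mm = 5.37 × 10^7 m
rₐ = 770 Mm = 7.7 × 10^8 m
(a) a = (rₚ + rₐ)/2 = 4.1185 × 10^8 m ≈ 411.9 Mm
(b) e = (rₐ − rₚ)/(rₐ + rₚ) = (7.163 × 10^8) / (8.237 × 10^8) = 0.869613

Final answer:
(a) a = 411.9 Mm
(b) e = 0.8696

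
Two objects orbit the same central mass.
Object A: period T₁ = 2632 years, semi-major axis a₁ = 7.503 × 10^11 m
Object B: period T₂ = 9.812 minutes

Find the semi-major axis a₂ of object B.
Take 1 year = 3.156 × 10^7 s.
T₁ = 2632 years = 8.30659 × 10^10 s
T₂ = 9.812 minutes = 588.72 s
a₁ = 7.503 × 10^11 m
Kepler's third law: (T₂/T₁)² = (a₂/a₁)³  ⇒  a₂ = a₁ (T₂/T₁)^(2/3)
T₂/T₁ = 7.08738 × 10^-9
(T₂/T₁)^(2/3) = 3.6897 × 10^-6
a₂ = 7.503 × 10^11 m × 3.6897 × 10^-6 = 2.76838 × 10^6 m ≈ 2.768 × 10^6 m

Final answer: a₂ = 2.768 × 10^6 m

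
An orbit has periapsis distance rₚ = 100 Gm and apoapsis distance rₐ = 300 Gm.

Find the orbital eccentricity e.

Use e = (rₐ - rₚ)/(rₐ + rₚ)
rₚ = 100 Gm = 1 × 10^11 m
rₐ = 300 Gm = 3 × 10^11 m
rₐ − rₚ = 2 × 10^11 m
rₐ + rₚ = 4 × 10^11 m
e = (rₐ − rₚ)/(rₐ + rₚ) = 0.5

Final answer: e = 0.5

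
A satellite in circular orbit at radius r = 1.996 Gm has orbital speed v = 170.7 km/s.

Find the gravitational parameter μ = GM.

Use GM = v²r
r = 1.996 Gm = 1.996 × 10^9 m
v = 170.7 km/s = 170700 m/s
v² = 2.91385 × 10^10 m²/s²
GM = v²r = 2.91385 × 10^10 × 1.996 × 10^9 = 5.81604 × 10^19 m³/s²
GM ≈ 5.816 × 10^19 m³/s²

Final answer: GM = 5.816 × 10^19 m³/s²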